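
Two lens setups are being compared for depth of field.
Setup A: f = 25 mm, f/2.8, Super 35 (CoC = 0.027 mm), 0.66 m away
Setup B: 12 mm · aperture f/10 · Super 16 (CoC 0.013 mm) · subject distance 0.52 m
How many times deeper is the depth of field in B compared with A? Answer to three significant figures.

5.92

Setup A: H = 25²/(2.8×0.027) + 25 ≈ 8292.2 mm; DoF = Df − Dn = 714.91 − 612.92 ≈ 101.99 mm.
Setup B: H = 12²/(10×0.013) + 12 ≈ 1119.7 mm; DoF = Df − Dn = 960.49 − 356.50 ≈ 603.99 mm.
Ratio = 603.99 / 101.99 ≈ 5.92.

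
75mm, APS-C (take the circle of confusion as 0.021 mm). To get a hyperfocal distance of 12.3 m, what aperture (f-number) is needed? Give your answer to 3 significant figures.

Rearrange H = f²/(N·c) + f for N: N = f² / ((H − f)·c).
N = 75² / ((12300 − 75) × 0.021) = 5625 / 256.7 ≈ 21.9.

f/21.9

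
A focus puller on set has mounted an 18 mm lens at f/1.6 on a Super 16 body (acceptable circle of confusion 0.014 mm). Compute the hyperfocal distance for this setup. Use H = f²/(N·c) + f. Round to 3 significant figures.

Hyperfocal distance H = f²/(N·c) + f = 18²/(1.6 × 0.014) + 18 = 324/0.0224 + 18 ≈ 14482.3 mm ≈ 14.5 m.

14.5 m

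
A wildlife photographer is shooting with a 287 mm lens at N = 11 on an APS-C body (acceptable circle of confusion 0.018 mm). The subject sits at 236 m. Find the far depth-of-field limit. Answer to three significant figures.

Hyperfocal distance H = f²/(N·c) + f = 287²/(11 × 0.018) + 287 = 82369/0.198 + 287 ≈ 416292.1 mm ≈ 416.3 m.
Far limit Df = s·(H − f)/(H − s) = 236000 × (416292.1 − 287) / (416292.1 − 236000) = 236000 × 416005.1 / 180292.1 ≈ 544545 mm ≈ 545 m.

545 m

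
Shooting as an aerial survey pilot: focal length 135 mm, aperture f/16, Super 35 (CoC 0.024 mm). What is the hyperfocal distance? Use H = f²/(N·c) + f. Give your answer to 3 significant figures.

47.6 m

Hyperfocal distance H = f²/(N·c) + f = 135²/(16 × 0.024) + 135 = 18225/0.384 + 135 ≈ 47595.9 mm ≈ 47.6 m.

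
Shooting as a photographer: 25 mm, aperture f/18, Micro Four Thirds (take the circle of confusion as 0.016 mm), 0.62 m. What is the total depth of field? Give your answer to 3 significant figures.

368 mm

Hyperfocal distance H = f²/(N·c) + f = 25²/(18 × 0.016) + 25 = 625/0.288 + 25 ≈ 2195.1 mm ≈ 2.195 m.
Near limit Dn = s·(H − f)/(H + s − 2f) = 620 × (2195.1 − 25) / (2195.1 + 620 − 2 × 25) = 620 × 2170.1 / 2765.1 ≈ 486.59 mm.
Far limit Df = s·(H − f)/(H − s) = 620 × (2195.1 − 25) / (2195.1 − 620) = 620 × 2170.1 / 1575.1 ≈ 854.20 mm.
Depth of field = Df − Dn = 854.20 − 486.59 ≈ 367.61 mm.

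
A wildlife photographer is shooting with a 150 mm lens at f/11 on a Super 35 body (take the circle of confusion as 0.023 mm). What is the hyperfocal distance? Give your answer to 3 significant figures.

Hyperfocal distance H = f²/(N·c) + f = 150²/(11 × 0.023) + 150 = 22500/0.253 + 150 ≈ 89082.8 mm ≈ 89.1 m.

89.1 m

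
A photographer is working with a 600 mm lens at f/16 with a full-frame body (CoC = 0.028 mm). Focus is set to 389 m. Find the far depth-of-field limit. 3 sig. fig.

Hyperfocal distance H = f²/(N·c) + f = 600²/(16 × 0.028) + 600 = 360000/0.448 + 600 ≈ 804171.4 mm ≈ 804.2 m.
Far limit Df = s·(H − f)/(H − s) = 389000 × (804171.4 − 600) / (804171.4 − 389000) = 389000 × 803571.4 / 415171.4 ≈ 752916 mm ≈ 753 m.

753 m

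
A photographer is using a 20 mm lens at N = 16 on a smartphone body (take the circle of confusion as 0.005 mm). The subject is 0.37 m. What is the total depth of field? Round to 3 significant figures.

52.1 mm

Hyperfocal distance H = f²/(N·c) + f = 20²/(16 × 0.005) + 20 = 400/0.08 + 20 ≈ 5020.0 mm ≈ 5.020 m.
Near limit Dn = s·(H − f)/(H + s − 2f) = 370 × (5020.0 − 20) / (5020.0 + 370 − 2 × 20) = 370 × 5000.0 / 5350.0 ≈ 345.794 mm.
Far limit Df = s·(H − f)/(H − s) = 370 × (5020.0 − 20) / (5020.0 − 370) = 370 × 5000.0 / 4650.0 ≈ 397.849 mm.
Depth of field = Df − Dn = 397.849 − 345.794 ≈ 52.055 mm.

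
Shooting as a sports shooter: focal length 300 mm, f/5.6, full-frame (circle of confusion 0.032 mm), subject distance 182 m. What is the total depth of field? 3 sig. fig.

152 m

Hyperfocal distance H = f²/(N·c) + f = 300²/(5.6 × 0.032) + 300 = 90000/0.1792 + 300 ≈ 502532.1 mm ≈ 502.5 m.
Near limit Dn = s·(H − f)/(H + s − 2f) = 182000 × (502532.1 − 300) / (502532.1 + 182000 − 2 × 300) = 182000 × 502232.1 / 683932.1 ≈ 133648 mm.
Far limit Df = s·(H − f)/(H − s) = 182000 × (502532.1 − 300) / (502532.1 − 182000) = 182000 × 502232.1 / 320532.1 ≈ 285170 mm.
Depth of field = Df − Dn = 285170 − 133648 ≈ 151522 mm ≈ 152 m.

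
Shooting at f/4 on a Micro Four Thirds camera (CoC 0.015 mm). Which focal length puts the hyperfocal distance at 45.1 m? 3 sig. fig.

52.0 mm

From H = f²/(N·c) + f, with f ≪ H: f ≈ √(H·N·c) = √(45100 × 4 × 0.015) = √2706.0 ≈ 52.02 mm.
The +f correction barely moves this — solving exactly, f² + N·c·f − N·c·H = 0 ⇒ f = (−N·c + √((N·c)² + 4·N·c·H))/2 = (−0.06 + √10824)/2 ≈ 51.989 mm, so f ≈ 52.0 mm.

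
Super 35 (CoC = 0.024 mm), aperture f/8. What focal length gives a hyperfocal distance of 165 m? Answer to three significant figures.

From H = f²/(N·c) + f, with f ≪ H: f ≈ √(H·N·c) = √(165000 × 8 × 0.024) = √31680 ≈ 178.0 mm.
The +f correction barely moves this — solving exactly, f² + N·c·f − N·c·H = 0 ⇒ f = (−N·c + √((N·c)² + 4·N·c·H))/2 = (−0.192 + √126720)/2 ≈ 177.89 mm, so f ≈ 178 mm.

178 mm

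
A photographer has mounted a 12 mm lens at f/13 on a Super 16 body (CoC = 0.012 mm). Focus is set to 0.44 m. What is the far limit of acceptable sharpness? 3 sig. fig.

0.820 m

Hyperfocal distance H = f²/(N·c) + f = 12²/(13 × 0.012) + 12 = 144/0.156 + 12 ≈ 935.1 mm ≈ 0.935 m.
Far limit Df = s·(H − f)/(H − s) = 440 × (935.1 − 12) / (935.1 − 440) = 440 × 923.1 / 495.1 ≈ 820.39 mm ≈ 0.820 m.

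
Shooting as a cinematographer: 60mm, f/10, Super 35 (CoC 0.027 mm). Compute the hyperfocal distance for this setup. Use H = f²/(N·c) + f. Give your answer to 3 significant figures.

Hyperfocal distance H = f²/(N·c) + f = 60²/(10 × 0.027) + 60 = 3600/0.27 + 60 ≈ 13393.3 mm ≈ 13.4 m.

13.4 m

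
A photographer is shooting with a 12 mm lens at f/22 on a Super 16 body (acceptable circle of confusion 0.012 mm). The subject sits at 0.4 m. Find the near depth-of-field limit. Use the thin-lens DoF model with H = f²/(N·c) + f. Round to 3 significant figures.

234 mm

Hyperfocal distance H = f²/(N·c) + f = 12²/(22 × 0.012) + 12 = 144/0.264 + 12 ≈ 557.5 mm ≈ 0.557 m.
Near limit Dn = s·(H − f)/(H + s − 2f) = 400 × (557.5 − 12) / (557.5 + 400 − 2 × 12) = 400 × 545.5 / 933.5 ≈ 233.74 mm.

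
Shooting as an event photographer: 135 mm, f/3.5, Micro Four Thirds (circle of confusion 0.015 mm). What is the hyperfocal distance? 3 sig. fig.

Hyperfocal distance H = f²/(N·c) + f = 135²/(3.5 × 0.015) + 135 = 18225/0.0525 + 135 ≈ 347277.9 mm ≈ 347 m.

347 m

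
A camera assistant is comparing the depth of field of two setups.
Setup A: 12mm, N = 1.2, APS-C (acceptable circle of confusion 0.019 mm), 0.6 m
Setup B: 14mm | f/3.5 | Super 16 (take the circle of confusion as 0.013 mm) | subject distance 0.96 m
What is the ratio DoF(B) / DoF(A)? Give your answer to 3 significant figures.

Setup A: H = 12²/(1.2×0.019) + 12 ≈ 6327.8 mm; DoF = Df − Dn = 661.59 − 548.90 ≈ 112.69 mm.
Setup B: H = 14²/(3.5×0.013) + 14 ≈ 4321.7 mm; DoF = Df − Dn = 1230.15 − 787.14 ≈ 443.01 mm.
Ratio = 443.01 / 112.69 ≈ 3.93.

3.93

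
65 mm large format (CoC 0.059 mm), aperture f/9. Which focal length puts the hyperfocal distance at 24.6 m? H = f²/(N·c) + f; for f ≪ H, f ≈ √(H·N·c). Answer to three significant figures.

From H = f²/(N·c) + f, with f ≪ H: f ≈ √(H·N·c) = √(24600 × 9 × 0.059) = √13063 ≈ 114.3 mm.
The +f correction barely moves this — solving exactly, f² + N·c·f − N·c·H = 0 ⇒ f = (−N·c + √((N·c)² + 4·N·c·H))/2 = (−0.531 + √52251)/2 ≈ 114.03 mm, so f ≈ 114 mm.

114 mm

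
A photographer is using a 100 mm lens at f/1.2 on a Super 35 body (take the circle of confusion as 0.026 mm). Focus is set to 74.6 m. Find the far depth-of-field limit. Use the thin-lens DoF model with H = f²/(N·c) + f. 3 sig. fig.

Hyperfocal distance H = f²/(N·c) + f = 100²/(1.2 × 0.026) + 100 = 10000/0.0312 + 100 ≈ 320612.8 mm ≈ 320.6 m.
Far limit Df = s·(H − f)/(H − s) = 74600 × (320612.8 − 100) / (320612.8 − 74600) = 74600 × 320512.8 / 246012.8 ≈ 97191 mm ≈ 97.2 m.

97.2 m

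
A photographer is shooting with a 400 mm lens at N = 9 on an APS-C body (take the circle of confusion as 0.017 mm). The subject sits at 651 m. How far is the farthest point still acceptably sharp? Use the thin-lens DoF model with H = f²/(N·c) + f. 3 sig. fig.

Hyperfocal distance H = f²/(N·c) + f = 400²/(9 × 0.017) + 400 = 160000/0.153 + 400 ≈ 1046151.6 mm ≈ 1046 m.
Far limit Df = s·(H − f)/(H − s) = 651000 × (1046151.6 − 400) / (1046151.6 − 651000) = 651000 × 1045751.6 / 395151.6 ≈ 1722843 mm ≈ 1720 m.

1720 m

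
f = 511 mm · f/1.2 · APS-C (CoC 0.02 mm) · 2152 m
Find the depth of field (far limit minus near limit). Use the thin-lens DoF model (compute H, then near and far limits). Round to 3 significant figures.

Hyperfocal distance H = f²/(N·c) + f = 511²/(1.2 × 0.02) + 511 = 261121/0.024 + 511 ≈ 10880552.7 mm ≈ 10881 m.
Near limit Dn = s·(H − f)/(H + s − 2f) = 2152000 × (10880552.7 − 511) / (10880552.7 + 2152000 − 2 × 511) = 2152000 × 10880041.7 / 13031530.7 ≈ 1796708 mm.
Far limit Df = s·(H − f)/(H − s) = 2152000 × (10880552.7 − 511) / (10880552.7 − 2152000) = 2152000 × 10880041.7 / 8728552.7 ≈ 2682444 mm.
Depth of field = Df − Dn = 2682444 − 1796708 ≈ 885736 mm ≈ 886 m.

886 m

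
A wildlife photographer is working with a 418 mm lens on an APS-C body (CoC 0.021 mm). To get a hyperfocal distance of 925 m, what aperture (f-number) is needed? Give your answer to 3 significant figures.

Rearrange H = f²/(N·c) + f for N: N = f² / ((H − f)·c).
N = 418² / ((925000 − 418) × 0.021) = 174724 / 19416 ≈ 9.

f/9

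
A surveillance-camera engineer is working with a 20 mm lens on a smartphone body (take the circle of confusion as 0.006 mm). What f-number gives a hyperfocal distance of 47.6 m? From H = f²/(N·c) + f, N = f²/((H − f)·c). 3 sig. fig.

Rearrange H = f²/(N·c) + f for N: N = f² / ((H − f)·c).
N = 20² / ((47600 − 20) × 0.006) = 400 / 285.5 ≈ 1.40.

f/1.40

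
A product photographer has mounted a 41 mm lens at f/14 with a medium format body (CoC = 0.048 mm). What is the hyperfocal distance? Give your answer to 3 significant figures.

Hyperfocal distance H = f²/(N·c) + f = 41²/(14 × 0.048) + 41 = 1681/0.672 + 41 ≈ 2542.5 mm ≈ 2.54 m.

2.54 m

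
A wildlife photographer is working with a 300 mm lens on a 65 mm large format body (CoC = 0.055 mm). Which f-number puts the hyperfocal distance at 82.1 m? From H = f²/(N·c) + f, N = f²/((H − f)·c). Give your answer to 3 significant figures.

Rearrange H = f²/(N·c) + f for N: N = f² / ((H − f)·c).
N = 300² / ((82100 − 300) × 0.055) = 90000 / 4499 ≈ 20.

f/20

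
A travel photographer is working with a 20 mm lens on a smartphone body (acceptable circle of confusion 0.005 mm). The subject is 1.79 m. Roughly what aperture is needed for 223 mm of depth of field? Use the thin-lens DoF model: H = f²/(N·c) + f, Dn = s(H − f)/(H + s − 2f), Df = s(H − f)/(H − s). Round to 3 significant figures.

Write h = H − f = f²/(N·c). The thin-lens limits are Dn = s·h/(h + (s−f)) and Df = s·h/(h − (s−f)), so DoF = Df − Dn = 2·s·(s−f)·h / (h² − (s−f)²).
That is a quadratic in h: DoF·h² − 2·s·(s−f)·h − DoF·(s−f)² = 0 ⇒ h = (s−f)·(s + √(s² + DoF²)) / DoF = 1770 × (1790 + √(1790² + 223²)) / 223 = 1770 × (1790 + 1803.84) / 223 ≈ 28525 mm.
Then N = f²/(c·h) = 20² / (0.005 × 28525) = 400 / 142.63 ≈ 2.80.

f/2.80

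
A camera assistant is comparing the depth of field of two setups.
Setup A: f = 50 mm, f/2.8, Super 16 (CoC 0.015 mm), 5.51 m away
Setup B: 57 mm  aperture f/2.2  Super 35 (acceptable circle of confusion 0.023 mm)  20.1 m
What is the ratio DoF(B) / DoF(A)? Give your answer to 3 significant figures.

Setup A: H = 50²/(2.8×0.015) + 50 ≈ 59573.8 mm; DoF = Df − Dn = 6066.5 − 5047.0 ≈ 1019.5 mm.
Setup B: H = 57²/(2.2×0.023) + 57 ≈ 64266.5 mm; DoF = Df − Dn = 29221 − 15318 ≈ 13903 mm.
Ratio = 13903 / 1019.5 ≈ 13.6.

13.6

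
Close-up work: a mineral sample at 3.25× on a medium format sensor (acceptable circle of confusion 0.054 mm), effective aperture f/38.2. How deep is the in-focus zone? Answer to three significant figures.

At magnification m, DoF ≈ 2·N_eff·c/m² = 2 × 38.2 × 0.054 / 3.25² = 4.126 / 10.56 ≈ 0.391 mm.

0.391 mm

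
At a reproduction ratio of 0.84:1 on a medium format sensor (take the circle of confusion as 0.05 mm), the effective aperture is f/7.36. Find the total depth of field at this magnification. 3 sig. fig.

1.04 mm

At magnification m, DoF ≈ 2·N_eff·c/m² = 2 × 7.36 × 0.05 / 0.84² = 0.736 / 0.7056 ≈ 1.04 mm.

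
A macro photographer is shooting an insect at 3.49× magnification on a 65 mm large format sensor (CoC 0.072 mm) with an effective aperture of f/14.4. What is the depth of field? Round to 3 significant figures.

0.170 mm

At magnification m, DoF ≈ 2·N_eff·c/m² = 2 × 14.4 × 0.072 / 3.49² = 2.074 / 12.18 ≈ 0.17 mm.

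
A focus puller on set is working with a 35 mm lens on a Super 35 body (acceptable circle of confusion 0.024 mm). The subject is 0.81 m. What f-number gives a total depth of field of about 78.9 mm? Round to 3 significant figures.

Write h = H − f = f²/(N·c). The thin-lens limits are Dn = s·h/(h + (s−f)) and Df = s·h/(h − (s−f)), so DoF = Df − Dn = 2·s·(s−f)·h / (h² − (s−f)²).
That is a quadratic in h: DoF·h² − 2·s·(s−f)·h − DoF·(s−f)² = 0 ⇒ h = (s−f)·(s + √(s² + DoF²)) / DoF = 775 × (810 + √(810² + 78.9²)) / 78.9 = 775 × (810 + 813.834) / 78.9 ≈ 15950 mm.
Then N = f²/(c·h) = 35² / (0.024 × 15950) = 1225 / 382.80 ≈ 3.20.

f/3.20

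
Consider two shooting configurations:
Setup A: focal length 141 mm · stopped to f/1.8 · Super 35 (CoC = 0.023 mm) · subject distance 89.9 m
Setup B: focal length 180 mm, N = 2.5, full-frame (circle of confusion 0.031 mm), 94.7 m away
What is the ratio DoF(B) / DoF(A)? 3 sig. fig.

1.30

Setup A: H = 141²/(1.8×0.023) + 141 ≈ 480358.4 mm; DoF = Df − Dn = 110566 − 75743 ≈ 34823 mm.
Setup B: H = 180²/(2.5×0.031) + 180 ≈ 418244.5 mm; DoF = Df − Dn = 122366 − 77237 ≈ 45129 mm.
Ratio = 45129 / 34823 ≈ 1.30.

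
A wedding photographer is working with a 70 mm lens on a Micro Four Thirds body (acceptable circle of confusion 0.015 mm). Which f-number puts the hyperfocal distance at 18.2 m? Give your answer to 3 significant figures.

Rearrange H = f²/(N·c) + f for N: N = f² / ((H − f)·c).
N = 70² / ((18200 − 70) × 0.015) = 4900 / 271.9 ≈ 18.

f/18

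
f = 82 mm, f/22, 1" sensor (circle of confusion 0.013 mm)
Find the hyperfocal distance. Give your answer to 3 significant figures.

23.6 m

Hyperfocal distance H = f²/(N·c) + f = 82²/(22 × 0.013) + 82 = 6724/0.286 + 82 ≈ 23592.5 mm ≈ 23.6 m.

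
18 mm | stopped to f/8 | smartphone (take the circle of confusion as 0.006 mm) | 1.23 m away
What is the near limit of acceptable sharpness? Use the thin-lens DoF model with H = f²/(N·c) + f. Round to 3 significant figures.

1.04 m

Hyperfocal distance H = f²/(N·c) + f = 18²/(8 × 0.006) + 18 = 324/0.048 + 18 ≈ 6768.0 mm ≈ 6.768 m.
Near limit Dn = s·(H − f)/(H + s − 2f) = 1230 × (6768.0 − 18) / (6768.0 + 1230 − 2 × 18) = 1230 × 6750.0 / 7962.0 ≈ 1042.8 mm ≈ 1.04 m.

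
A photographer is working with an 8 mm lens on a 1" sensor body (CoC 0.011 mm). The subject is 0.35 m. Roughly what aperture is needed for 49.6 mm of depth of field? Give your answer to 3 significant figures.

Write h = H − f = f²/(N·c). The thin-lens limits are Dn = s·h/(h + (s−f)) and Df = s·h/(h − (s−f)), so DoF = Df − Dn = 2·s·(s−f)·h / (h² − (s−f)²).
That is a quadratic in h: DoF·h² − 2·s·(s−f)·h − DoF·(s−f)² = 0 ⇒ h = (s−f)·(s + √(s² + DoF²)) / DoF = 342 × (350 + √(350² + 49.6²)) / 49.6 = 342 × (350 + 353.497) / 49.6 ≈ 4850.7 mm.
Then N = f²/(c·h) = 8² / (0.011 × 4850.7) = 64 / 53.358 ≈ 1.20.

f/1.20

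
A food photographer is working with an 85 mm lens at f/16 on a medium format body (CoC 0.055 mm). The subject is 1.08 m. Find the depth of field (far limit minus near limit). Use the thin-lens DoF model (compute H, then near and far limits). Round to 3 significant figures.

266 mm

Hyperfocal distance H = f²/(N·c) + f = 85²/(16 × 0.055) + 85 = 7225/0.88 + 85 ≈ 8295.2 mm ≈ 8.295 m.
Near limit Dn = s·(H − f)/(H + s − 2f) = 1080 × (8295.2 − 85) / (8295.2 + 1080 − 2 × 85) = 1080 × 8210.2 / 9205.2 ≈ 963.26 mm.
Far limit Df = s·(H − f)/(H − s) = 1080 × (8295.2 − 85) / (8295.2 − 1080) = 1080 × 8210.2 / 7215.2 ≈ 1228.94 mm.
Depth of field = Df − Dn = 1228.94 − 963.26 ≈ 265.68 mm.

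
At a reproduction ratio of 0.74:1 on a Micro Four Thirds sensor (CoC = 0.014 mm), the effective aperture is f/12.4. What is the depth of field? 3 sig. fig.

At magnification m, DoF ≈ 2·N_eff·c/m² = 2 × 12.4 × 0.014 / 0.74² = 0.3472 / 0.5476 ≈ 0.634 mm.

0.634 mm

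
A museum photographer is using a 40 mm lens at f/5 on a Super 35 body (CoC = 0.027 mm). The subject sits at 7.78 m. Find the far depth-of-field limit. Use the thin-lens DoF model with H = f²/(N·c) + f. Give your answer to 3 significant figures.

Hyperfocal distance H = f²/(N·c) + f = 40²/(5 × 0.027) + 40 = 1600/0.135 + 40 ≈ 11891.9 mm ≈ 11.89 m.
Far limit Df = s·(H − f)/(H − s) = 7780 × (11891.9 − 40) / (11891.9 − 7780) = 7780 × 11851.9 / 4111.9 ≈ 22425 mm ≈ 22.4 m.

22.4 m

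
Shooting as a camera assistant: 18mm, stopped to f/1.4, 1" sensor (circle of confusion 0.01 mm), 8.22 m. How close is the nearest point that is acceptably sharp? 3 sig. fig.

6.07 m

Hyperfocal distance H = f²/(N·c) + f = 18²/(1.4 × 0.01) + 18 = 324/0.014 + 18 ≈ 23160.9 mm ≈ 23.16 m.
Near limit Dn = s·(H − f)/(H + s − 2f) = 8220 × (23160.9 − 18) / (23160.9 + 8220 − 2 × 18) = 8220 × 23142.9 / 31344.9 ≈ 6069.1 mm ≈ 6.07 m.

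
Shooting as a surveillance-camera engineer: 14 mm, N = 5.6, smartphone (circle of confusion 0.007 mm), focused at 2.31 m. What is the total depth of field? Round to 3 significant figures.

Hyperfocal distance H = f²/(N·c) + f = 14²/(5.6 × 0.007) + 14 = 196/0.0392 + 14 ≈ 5014.0 mm ≈ 5.014 m.
Near limit Dn = s·(H − f)/(H + s − 2f) = 2310 × (5014.0 − 14) / (5014.0 + 2310 − 2 × 14) = 2310 × 5000.0 / 7296.0 ≈ 1583.1 mm.
Far limit Df = s·(H − f)/(H − s) = 2310 × (5014.0 − 14) / (5014.0 − 2310) = 2310 × 5000.0 / 2704.0 ≈ 4271.4 mm.
Depth of field = Df − Dn = 4271.4 − 1583.1 ≈ 2688.3 mm ≈ 2.69 m.

2.69 m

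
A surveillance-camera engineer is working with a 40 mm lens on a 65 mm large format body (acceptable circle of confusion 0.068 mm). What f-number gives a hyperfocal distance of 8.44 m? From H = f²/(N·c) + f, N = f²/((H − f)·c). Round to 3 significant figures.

Rearrange H = f²/(N·c) + f for N: N = f² / ((H − f)·c).
N = 40² / ((8440 − 40) × 0.068) = 1600 / 571.2 ≈ 2.80.

f/2.80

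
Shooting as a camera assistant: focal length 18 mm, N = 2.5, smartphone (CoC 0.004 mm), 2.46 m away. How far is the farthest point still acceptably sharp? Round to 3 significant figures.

Hyperfocal distance H = f²/(N·c) + f = 18²/(2.5 × 0.004) + 18 = 324/0.01 + 18 ≈ 32418.0 mm ≈ 32.42 m.
Far limit Df = s·(H − f)/(H − s) = 2460 × (32418.0 − 18) / (32418.0 − 2460) = 2460 × 32400.0 / 29958.0 ≈ 2660.5 mm ≈ 2.66 m.

2.66 m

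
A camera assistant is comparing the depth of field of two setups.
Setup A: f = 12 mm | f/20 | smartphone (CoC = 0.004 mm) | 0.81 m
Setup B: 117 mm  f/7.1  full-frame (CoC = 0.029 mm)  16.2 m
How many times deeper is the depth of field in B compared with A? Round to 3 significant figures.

Setup A: H = 12²/(20×0.004) + 12 ≈ 1812.0 mm; DoF = Df − Dn = 1455.09 − 561.20 ≈ 893.89 mm.
Setup B: H = 117²/(7.1×0.029) + 117 ≈ 66600.7 mm; DoF = Df − Dn = 21369.5 − 13044.4 ≈ 8325.1 mm.
Ratio = 8325.1 / 893.89 ≈ 9.31.

9.31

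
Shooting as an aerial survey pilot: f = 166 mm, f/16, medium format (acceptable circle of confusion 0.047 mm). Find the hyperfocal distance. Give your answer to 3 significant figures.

36.8 m

Hyperfocal distance H = f²/(N·c) + f = 166²/(16 × 0.047) + 166 = 27556/0.752 + 166 ≈ 36809.6 mm ≈ 36.8 m.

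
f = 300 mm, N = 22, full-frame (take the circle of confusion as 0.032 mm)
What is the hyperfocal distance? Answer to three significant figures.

128 m

Hyperfocal distance H = f²/(N·c) + f = 300²/(22 × 0.032) + 300 = 90000/0.704 + 300 ≈ 128140.9 mm ≈ 128 m.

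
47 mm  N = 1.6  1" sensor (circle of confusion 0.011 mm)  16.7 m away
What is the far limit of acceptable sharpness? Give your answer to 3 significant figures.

19.3 m

Hyperfocal distance H = f²/(N·c) + f = 47²/(1.6 × 0.011) + 47 = 2209/0.0176 + 47 ≈ 125558.4 mm ≈ 125.6 m.
Far limit Df = s·(H − f)/(H − s) = 16700 × (125558.4 − 47) / (125558.4 − 16700) = 16700 × 125511.4 / 108858.4 ≈ 19255 mm ≈ 19.3 m.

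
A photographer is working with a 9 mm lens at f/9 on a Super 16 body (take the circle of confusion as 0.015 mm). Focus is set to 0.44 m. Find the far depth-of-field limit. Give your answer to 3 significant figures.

Hyperfocal distance H = f²/(N·c) + f = 9²/(9 × 0.015) + 9 = 81/0.135 + 9 ≈ 609.0 mm ≈ 0.609 m.
Far limit Df = s·(H − f)/(H − s) = 440 × (609.0 − 9) / (609.0 − 440) = 440 × 600.0 / 169.0 ≈ 1562.1 mm ≈ 1.56 m.

1.56 m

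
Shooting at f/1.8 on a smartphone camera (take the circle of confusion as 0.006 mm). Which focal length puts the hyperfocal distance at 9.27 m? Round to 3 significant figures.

From H = f²/(N·c) + f, with f ≪ H: f ≈ √(H·N·c) = √(9270 × 1.8 × 0.006) = √100.12 ≈ 10.01 mm.
The +f correction barely moves this — solving exactly, f² + N·c·f − N·c·H = 0 ⇒ f = (−N·c + √((N·c)² + 4·N·c·H))/2 = (−0.0108 + √400.46)/2 ≈ 10.000 mm, so f ≈ 10.0 mm.

10.0 mm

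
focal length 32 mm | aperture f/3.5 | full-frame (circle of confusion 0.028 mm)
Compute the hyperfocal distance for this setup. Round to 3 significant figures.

Hyperfocal distance H = f²/(N·c) + f = 32²/(3.5 × 0.028) + 32 = 1024/0.098 + 32 ≈ 10481.0 mm ≈ 10.5 m.

10.5 m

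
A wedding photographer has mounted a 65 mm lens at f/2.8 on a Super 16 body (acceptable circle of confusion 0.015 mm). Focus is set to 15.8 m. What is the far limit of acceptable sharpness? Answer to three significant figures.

18.7 m

Hyperfocal distance H = f²/(N·c) + f = 65²/(2.8 × 0.015) + 65 = 4225/0.042 + 65 ≈ 100660.2 mm ≈ 100.7 m.
Far limit Df = s·(H − f)/(H − s) = 15800 × (100660.2 − 65) / (100660.2 − 15800) = 15800 × 100595.2 / 84860.2 ≈ 18730 mm ≈ 18.7 m.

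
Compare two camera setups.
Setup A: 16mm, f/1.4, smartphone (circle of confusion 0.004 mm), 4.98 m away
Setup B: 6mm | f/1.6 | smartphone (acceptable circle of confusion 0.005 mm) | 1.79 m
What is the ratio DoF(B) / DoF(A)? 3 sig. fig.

1.54

Setup A: H = 16²/(1.4×0.004) + 16 ≈ 45730.3 mm; DoF = Df − Dn = 5586.6 − 4492.2 ≈ 1094.4 mm.
Setup B: H = 6²/(1.6×0.005) + 6 ≈ 4506.0 mm; DoF = Df − Dn = 2965.8 − 1281.8 ≈ 1684.0 mm.
Ratio = 1684.0 / 1094.4 ≈ 1.54.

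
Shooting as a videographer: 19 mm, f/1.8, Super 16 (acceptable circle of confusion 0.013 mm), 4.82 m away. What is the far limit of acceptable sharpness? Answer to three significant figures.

7.00 m

Hyperfocal distance H = f²/(N·c) + f = 19²/(1.8 × 0.013) + 19 = 361/0.0234 + 19 ≈ 15446.4 mm ≈ 15.45 m.
Far limit Df = s·(H − f)/(H − s) = 4820 × (15446.4 − 19) / (15446.4 − 4820) = 4820 × 15427.4 / 10626.4 ≈ 6997.7 mm ≈ 7.00 m.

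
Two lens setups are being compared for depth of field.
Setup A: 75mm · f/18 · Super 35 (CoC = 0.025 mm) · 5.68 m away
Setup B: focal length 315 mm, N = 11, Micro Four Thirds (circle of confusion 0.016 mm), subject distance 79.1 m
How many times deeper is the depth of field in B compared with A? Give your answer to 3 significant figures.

3.54

Setup A: H = 75²/(18×0.025) + 75 ≈ 12575.0 mm; DoF = Df − Dn = 10297.3 − 3921.6 ≈ 6375.7 mm.
Setup B: H = 315²/(11×0.016) + 315 ≈ 564093.4 mm; DoF = Df − Dn = 91949 − 69402 ≈ 22547 mm.
Ratio = 22547 / 6375.7 ≈ 3.54.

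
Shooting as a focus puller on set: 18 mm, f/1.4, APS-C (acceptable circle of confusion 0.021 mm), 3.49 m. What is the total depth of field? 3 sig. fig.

Hyperfocal distance H = f²/(N·c) + f = 18²/(1.4 × 0.021) + 18 = 324/0.0294 + 18 ≈ 11038.4 mm ≈ 11.04 m.
Near limit Dn = s·(H − f)/(H + s − 2f) = 3490 × (11038.4 − 18) / (11038.4 + 3490 − 2 × 18) = 3490 × 11020.4 / 14492.4 ≈ 2653.9 mm.
Far limit Df = s·(H − f)/(H − s) = 3490 × (11038.4 − 18) / (11038.4 − 3490) = 3490 × 11020.4 / 7548.4 ≈ 5095.3 mm.
Depth of field = Df − Dn = 5095.3 − 2653.9 ≈ 2441.4 mm ≈ 2.44 m.

2.44 m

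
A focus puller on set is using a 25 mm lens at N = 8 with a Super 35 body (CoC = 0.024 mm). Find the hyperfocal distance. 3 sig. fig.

3.28 m

Hyperfocal distance H = f²/(N·c) + f = 25²/(8 × 0.024) + 25 = 625/0.192 + 25 ≈ 3280.2 mm ≈ 3.28 m.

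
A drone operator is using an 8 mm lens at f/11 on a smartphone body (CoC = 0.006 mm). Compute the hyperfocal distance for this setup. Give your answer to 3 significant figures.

Hyperfocal distance H = f²/(N·c) + f = 8²/(11 × 0.006) + 8 = 64/0.066 + 8 ≈ 977.7 mm ≈ 0.978 m.

0.978 m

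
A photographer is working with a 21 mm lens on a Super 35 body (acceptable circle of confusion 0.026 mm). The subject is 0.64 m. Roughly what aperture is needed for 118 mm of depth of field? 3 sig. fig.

f/2.50

Write h = H − f = f²/(N·c). The thin-lens limits are Dn = s·h/(h + (s−f)) and Df = s·h/(h − (s−f)), so DoF = Df − Dn = 2·s·(s−f)·h / (h² − (s−f)²).
That is a quadratic in h: DoF·h² − 2·s·(s−f)·h − DoF·(s−f)² = 0 ⇒ h = (s−f)·(s + √(s² + DoF²)) / DoF = 619 × (640 + √(640² + 118²)) / 118 = 619 × (640 + 650.787) / 118 ≈ 6771.2 mm.
Then N = f²/(c·h) = 21² / (0.026 × 6771.2) = 441 / 176.05 ≈ 2.50.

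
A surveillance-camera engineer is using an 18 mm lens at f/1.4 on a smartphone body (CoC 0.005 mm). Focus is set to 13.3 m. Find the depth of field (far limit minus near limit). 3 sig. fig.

8.32 m

Hyperfocal distance H = f²/(N·c) + f = 18²/(1.4 × 0.005) + 18 = 324/0.007 + 18 ≈ 46303.7 mm ≈ 46.30 m.
Near limit Dn = s·(H − f)/(H + s − 2f) = 13300 × (46303.7 − 18) / (46303.7 + 13300 − 2 × 18) = 13300 × 46285.7 / 59567.7 ≈ 10334.5 mm.
Far limit Df = s·(H − f)/(H − s) = 13300 × (46303.7 − 18) / (46303.7 − 13300) = 13300 × 46285.7 / 33003.7 ≈ 18652.4 mm.
Depth of field = Df − Dn = 18652.4 − 10334.5 ≈ 8317.9 mm ≈ 8.32 m.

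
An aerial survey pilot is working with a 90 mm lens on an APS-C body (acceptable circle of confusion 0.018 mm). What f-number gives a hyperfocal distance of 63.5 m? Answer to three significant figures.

Rearrange H = f²/(N·c) + f for N: N = f² / ((H − f)·c).
N = 90² / ((63500 − 90) × 0.018) = 8100 / 1141 ≈ 7.10.

f/7.10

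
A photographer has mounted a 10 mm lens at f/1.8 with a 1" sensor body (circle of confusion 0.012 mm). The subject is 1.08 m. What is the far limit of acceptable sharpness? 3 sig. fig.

Hyperfocal distance H = f²/(N·c) + f = 10²/(1.8 × 0.012) + 10 = 100/0.0216 + 10 ≈ 4639.6 mm ≈ 4.640 m.
Far limit Df = s·(H − f)/(H − s) = 1080 × (4639.6 − 10) / (4639.6 − 1080) = 1080 × 4629.6 / 3559.6 ≈ 1404.6 mm ≈ 1.40 m.

1.40 m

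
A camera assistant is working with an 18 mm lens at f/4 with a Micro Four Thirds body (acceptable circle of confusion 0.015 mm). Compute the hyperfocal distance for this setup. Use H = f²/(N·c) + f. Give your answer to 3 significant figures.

Hyperfocal distance H = f²/(N·c) + f = 18²/(4 × 0.015) + 18 = 324/0.06 + 18 ≈ 5418.0 mm ≈ 5.42 m.

5.42 m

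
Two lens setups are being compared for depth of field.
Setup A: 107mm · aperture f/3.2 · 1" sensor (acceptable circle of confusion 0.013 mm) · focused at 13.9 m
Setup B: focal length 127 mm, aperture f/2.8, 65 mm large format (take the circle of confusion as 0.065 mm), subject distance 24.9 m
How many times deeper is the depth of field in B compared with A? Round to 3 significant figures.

Setup A: H = 107²/(3.2×0.013) + 107 ≈ 275323.3 mm; DoF = Df − Dn = 14633.4 − 13236.6 ≈ 1396.8 mm.
Setup B: H = 127²/(2.8×0.065) + 127 ≈ 88747.9 mm; DoF = Df − Dn = 34561 − 19460 ≈ 15101 mm.
Ratio = 15101 / 1396.8 ≈ 10.8.

10.8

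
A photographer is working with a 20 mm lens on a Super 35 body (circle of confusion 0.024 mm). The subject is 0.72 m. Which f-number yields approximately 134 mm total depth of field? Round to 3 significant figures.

f/2.20

Write h = H − f = f²/(N·c). The thin-lens limits are Dn = s·h/(h + (s−f)) and Df = s·h/(h − (s−f)), so DoF = Df − Dn = 2·s·(s−f)·h / (h² − (s−f)²).
That is a quadratic in h: DoF·h² − 2·s·(s−f)·h − DoF·(s−f)² = 0 ⇒ h = (s−f)·(s + √(s² + DoF²)) / DoF = 700 × (720 + √(720² + 134²)) / 134 = 700 × (720 + 732.363) / 134 ≈ 7587.0 mm.
Then N = f²/(c·h) = 20² / (0.024 × 7587.0) = 400 / 182.09 ≈ 2.20.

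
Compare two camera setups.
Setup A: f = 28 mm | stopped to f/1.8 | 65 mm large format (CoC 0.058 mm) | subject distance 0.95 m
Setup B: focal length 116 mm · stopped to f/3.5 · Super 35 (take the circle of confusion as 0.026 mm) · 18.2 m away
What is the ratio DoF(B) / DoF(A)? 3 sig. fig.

19.1

Setup A: H = 28²/(1.8×0.058) + 28 ≈ 7537.6 mm; DoF = Df − Dn = 1082.96 − 846.12 ≈ 236.84 mm.
Setup B: H = 116²/(3.5×0.026) + 116 ≈ 147984.1 mm; DoF = Df − Dn = 20736.0 − 16216.7 ≈ 4519.3 mm.
Ratio = 4519.3 / 236.84 ≈ 19.1.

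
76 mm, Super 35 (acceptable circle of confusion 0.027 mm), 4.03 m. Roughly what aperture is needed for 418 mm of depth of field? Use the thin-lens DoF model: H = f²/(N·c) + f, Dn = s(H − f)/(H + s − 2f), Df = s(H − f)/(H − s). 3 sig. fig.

f/2.80

Write h = H − f = f²/(N·c). The thin-lens limits are Dn = s·h/(h + (s−f)) and Df = s·h/(h − (s−f)), so DoF = Df − Dn = 2·s·(s−f)·h / (h² − (s−f)²).
That is a quadratic in h: DoF·h² − 2·s·(s−f)·h − DoF·(s−f)² = 0 ⇒ h = (s−f)·(s + √(s² + DoF²)) / DoF = 3954 × (4030 + √(4030² + 418²)) / 418 = 3954 × (4030 + 4051.62) / 418 ≈ 76447 mm.
Then N = f²/(c·h) = 76² / (0.027 × 76447) = 5776 / 2064.1 ≈ 2.80.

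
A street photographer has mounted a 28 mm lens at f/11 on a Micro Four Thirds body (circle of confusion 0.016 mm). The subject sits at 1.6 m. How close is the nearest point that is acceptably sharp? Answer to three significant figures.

Hyperfocal distance H = f²/(N·c) + f = 28²/(11 × 0.016) + 28 = 784/0.176 + 28 ≈ 4482.5 mm ≈ 4.483 m.
Near limit Dn = s·(H − f)/(H + s − 2f) = 1600 × (4482.5 − 28) / (4482.5 + 1600 − 2 × 28) = 1600 × 4454.5 / 6026.5 ≈ 1182.6 mm ≈ 1.18 m.

1.18 m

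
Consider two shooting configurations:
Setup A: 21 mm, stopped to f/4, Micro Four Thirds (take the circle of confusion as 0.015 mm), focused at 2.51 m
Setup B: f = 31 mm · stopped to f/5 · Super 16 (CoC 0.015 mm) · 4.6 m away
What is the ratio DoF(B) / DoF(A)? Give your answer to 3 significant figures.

Setup A: H = 21²/(4×0.015) + 21 ≈ 7371.0 mm; DoF = Df − Dn = 3795.2 − 1875.0 ≈ 1920.2 mm.
Setup B: H = 31²/(5×0.015) + 31 ≈ 12844.3 mm; DoF = Df − Dn = 7149.3 − 3390.9 ≈ 3758.4 mm.
Ratio = 3758.4 / 1920.2 ≈ 1.96.

1.96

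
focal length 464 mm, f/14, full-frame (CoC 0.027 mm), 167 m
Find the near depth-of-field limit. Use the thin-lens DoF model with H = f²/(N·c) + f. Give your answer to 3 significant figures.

129 m

Hyperfocal distance H = f²/(N·c) + f = 464²/(14 × 0.027) + 464 = 215296/0.378 + 464 ≈ 570030.1 mm ≈ 570.0 m.
Near limit Dn = s·(H − f)/(H + s − 2f) = 167000 × (570030.1 − 464) / (570030.1 + 167000 − 2 × 464) = 167000 × 569566.1 / 736102.1 ≈ 129218 mm ≈ 129 m.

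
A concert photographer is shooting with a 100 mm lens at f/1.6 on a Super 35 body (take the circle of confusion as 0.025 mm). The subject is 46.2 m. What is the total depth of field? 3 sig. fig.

Hyperfocal distance H = f²/(N·c) + f = 100²/(1.6 × 0.025) + 100 = 10000/0.04 + 100 ≈ 250100.0 mm ≈ 250.1 m.
Near limit Dn = s·(H − f)/(H + s − 2f) = 46200 × (250100.0 − 100) / (250100.0 + 46200 − 2 × 100) = 46200 × 250000.0 / 296100.0 ≈ 39007 mm.
Far limit Df = s·(H − f)/(H − s) = 46200 × (250100.0 − 100) / (250100.0 − 46200) = 46200 × 250000.0 / 203900.0 ≈ 56645 mm.
Depth of field = Df − Dn = 56645 − 39007 ≈ 17638 mm ≈ 17.6 m.

17.6 m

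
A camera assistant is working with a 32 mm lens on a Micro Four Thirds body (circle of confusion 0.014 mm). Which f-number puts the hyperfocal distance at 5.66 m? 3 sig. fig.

Rearrange H = f²/(N·c) + f for N: N = f² / ((H − f)·c).
N = 32² / ((5660 − 32) × 0.014) = 1024 / 78.79 ≈ 13.

f/13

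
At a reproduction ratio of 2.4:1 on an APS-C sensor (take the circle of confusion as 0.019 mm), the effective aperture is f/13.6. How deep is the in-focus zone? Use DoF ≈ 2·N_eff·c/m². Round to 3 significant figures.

At magnification m, DoF ≈ 2·N_eff·c/m² = 2 × 13.6 × 0.019 / 2.4² = 0.5168 / 5.76 ≈ 0.0897 mm.

0.0897 mm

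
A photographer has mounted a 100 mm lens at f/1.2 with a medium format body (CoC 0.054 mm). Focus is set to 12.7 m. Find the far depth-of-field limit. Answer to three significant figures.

Hyperfocal distance H = f²/(N·c) + f = 100²/(1.2 × 0.054) + 100 = 10000/0.0648 + 100 ≈ 154421.0 mm ≈ 154.4 m.
Far limit Df = s·(H − f)/(H − s) = 12700 × (154421.0 − 100) / (154421.0 − 12700) = 12700 × 154321.0 / 141721.0 ≈ 13829 mm ≈ 13.8 m.

13.8 m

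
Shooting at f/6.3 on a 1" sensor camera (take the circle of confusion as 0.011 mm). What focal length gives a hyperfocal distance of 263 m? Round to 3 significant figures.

135 mm

From H = f²/(N·c) + f, with f ≪ H: f ≈ √(H·N·c) = √(263000 × 6.3 × 0.011) = √18226 ≈ 135.0 mm.
The +f correction barely moves this — solving exactly, f² + N·c·f − N·c·H = 0 ⇒ f = (−N·c + √((N·c)² + 4·N·c·H))/2 = (−0.0693 + √72904)/2 ≈ 134.97 mm, so f ≈ 135 mm.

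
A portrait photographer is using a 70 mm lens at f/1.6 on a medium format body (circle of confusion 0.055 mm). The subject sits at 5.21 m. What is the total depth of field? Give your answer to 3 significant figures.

Hyperfocal distance H = f²/(N·c) + f = 70²/(1.6 × 0.055) + 70 = 4900/0.088 + 70 ≈ 55751.8 mm ≈ 55.75 m.
Near limit Dn = s·(H − f)/(H + s − 2f) = 5210 × (55751.8 − 70) / (55751.8 + 5210 − 2 × 70) = 5210 × 55681.8 / 60821.8 ≈ 4769.71 mm.
Far limit Df = s·(H − f)/(H − s) = 5210 × (55751.8 − 70) / (55751.8 − 5210) = 5210 × 55681.8 / 50541.8 ≈ 5739.85 mm.
Depth of field = Df − Dn = 5739.85 − 4769.71 ≈ 970.14 mm ≈ 0.970 m.

0.970 m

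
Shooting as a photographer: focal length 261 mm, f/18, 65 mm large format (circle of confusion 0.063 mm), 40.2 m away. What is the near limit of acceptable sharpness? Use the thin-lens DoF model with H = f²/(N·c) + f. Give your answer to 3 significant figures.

Hyperfocal distance H = f²/(N·c) + f = 261²/(18 × 0.063) + 261 = 68121/1.134 + 261 ≈ 60332.4 mm ≈ 60.33 m.
Near limit Dn = s·(H − f)/(H + s − 2f) = 40200 × (60332.4 − 261) / (60332.4 + 40200 − 2 × 261) = 40200 × 60071.4 / 100010.4 ≈ 24146 mm ≈ 24.1 m.

24.1 m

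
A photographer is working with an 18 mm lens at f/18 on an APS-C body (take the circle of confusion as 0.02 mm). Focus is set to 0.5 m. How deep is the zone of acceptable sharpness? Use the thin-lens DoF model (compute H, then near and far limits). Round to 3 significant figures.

0.751 m

Hyperfocal distance H = f²/(N·c) + f = 18²/(18 × 0.02) + 18 = 324/0.36 + 18 ≈ 918.0 mm ≈ 0.918 m.
Near limit Dn = s·(H − f)/(H + s − 2f) = 500 × (918.0 − 18) / (918.0 + 500 − 2 × 18) = 500 × 900.0 / 1382.0 ≈ 325.62 mm.
Far limit Df = s·(H − f)/(H − s) = 500 × (918.0 − 18) / (918.0 − 500) = 500 × 900.0 / 418.0 ≈ 1076.56 mm.
Depth of field = Df − Dn = 1076.56 − 325.62 ≈ 750.94 mm ≈ 0.751 m.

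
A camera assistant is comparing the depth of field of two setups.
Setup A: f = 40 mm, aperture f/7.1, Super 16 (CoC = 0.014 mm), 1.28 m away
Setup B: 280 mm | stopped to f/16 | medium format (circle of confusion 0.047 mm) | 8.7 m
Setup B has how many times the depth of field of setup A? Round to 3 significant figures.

Setup A: H = 40²/(7.1×0.014) + 40 ≈ 16136.6 mm; DoF = Df − Dn = 1386.83 − 1188.45 ≈ 198.38 mm.
Setup B: H = 280²/(16×0.047) + 280 ≈ 104535.3 mm; DoF = Df − Dn = 9464.4 − 8049.9 ≈ 1414.5 mm.
Ratio = 1414.5 / 198.38 ≈ 7.13.

7.13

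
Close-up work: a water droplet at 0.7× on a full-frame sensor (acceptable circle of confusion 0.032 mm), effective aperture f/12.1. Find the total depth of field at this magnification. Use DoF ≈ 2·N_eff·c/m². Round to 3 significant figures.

1.58 mm

At magnification m, DoF ≈ 2·N_eff·c/m² = 2 × 12.1 × 0.032 / 0.7² = 0.7744 / 0.49 ≈ 1.58 mm.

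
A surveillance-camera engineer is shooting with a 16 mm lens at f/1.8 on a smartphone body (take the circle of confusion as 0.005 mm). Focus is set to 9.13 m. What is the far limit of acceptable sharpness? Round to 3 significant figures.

13.4 m

Hyperfocal distance H = f²/(N·c) + f = 16²/(1.8 × 0.005) + 16 = 256/0.009 + 16 ≈ 28460.4 mm ≈ 28.46 m.
Far limit Df = s·(H − f)/(H − s) = 9130 × (28460.4 − 16) / (28460.4 − 9130) = 9130 × 28444.4 / 19330.4 ≈ 13435 mm ≈ 13.4 m.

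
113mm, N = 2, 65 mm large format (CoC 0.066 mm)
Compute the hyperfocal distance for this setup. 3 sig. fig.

96.8 m

Hyperfocal distance H = f²/(N·c) + f = 113²/(2 × 0.066) + 113 = 12769/0.132 + 113 ≈ 96847.8 mm ≈ 96.8 m.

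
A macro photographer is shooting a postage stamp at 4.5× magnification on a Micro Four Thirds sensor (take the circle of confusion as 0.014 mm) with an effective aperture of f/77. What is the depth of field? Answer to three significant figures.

0.106 mm

At magnification m, DoF ≈ 2·N_eff·c/m² = 2 × 77 × 0.014 / 4.5² = 2.156 / 20.25 ≈ 0.106 mm.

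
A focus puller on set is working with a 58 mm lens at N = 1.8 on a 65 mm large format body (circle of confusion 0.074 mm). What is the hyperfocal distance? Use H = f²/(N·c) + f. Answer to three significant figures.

Hyperfocal distance H = f²/(N·c) + f = 58²/(1.8 × 0.074) + 58 = 3364/0.1332 + 58 ≈ 25313.3 mm ≈ 25.3 m.

25.3 m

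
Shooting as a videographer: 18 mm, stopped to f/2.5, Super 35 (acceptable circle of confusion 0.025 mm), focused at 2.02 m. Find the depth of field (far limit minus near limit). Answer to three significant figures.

1.83 m

Hyperfocal distance H = f²/(N·c) + f = 18²/(2.5 × 0.025) + 18 = 324/0.0625 + 18 ≈ 5202.0 mm ≈ 5.202 m.
Near limit Dn = s·(H − f)/(H + s − 2f) = 2020 × (5202.0 − 18) / (5202.0 + 2020 − 2 × 18) = 2020 × 5184.0 / 7186.0 ≈ 1457.2 mm.
Far limit Df = s·(H − f)/(H − s) = 2020 × (5202.0 − 18) / (5202.0 − 2020) = 2020 × 5184.0 / 3182.0 ≈ 3290.9 mm.
Depth of field = Df − Dn = 3290.9 − 1457.2 ≈ 1833.7 mm ≈ 1.83 m.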